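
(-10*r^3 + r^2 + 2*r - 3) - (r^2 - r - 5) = -10*r^3 + 3*r + 2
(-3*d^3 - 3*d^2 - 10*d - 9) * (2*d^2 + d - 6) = -6*d^5 - 9*d^4 - 5*d^3 - 10*d^2 + 51*d + 54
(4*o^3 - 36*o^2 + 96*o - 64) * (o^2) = 4*o^5 - 36*o^4 + 96*o^3 - 64*o^2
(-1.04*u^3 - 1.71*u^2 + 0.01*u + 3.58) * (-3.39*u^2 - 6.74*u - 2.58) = 3.5256*u^5 + 12.8065*u^4 + 14.1747*u^3 - 7.7918*u^2 - 24.155*u - 9.2364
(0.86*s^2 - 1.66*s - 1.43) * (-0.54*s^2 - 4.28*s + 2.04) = -0.4644*s^4 - 2.7844*s^3 + 9.6314*s^2 + 2.734*s - 2.9172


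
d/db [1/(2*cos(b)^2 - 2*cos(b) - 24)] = (2*cos(b) - 1)*sin(b)/(2*(sin(b)^2 + cos(b) + 11)^2)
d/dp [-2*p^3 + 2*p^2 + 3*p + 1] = -6*p^2 + 4*p + 3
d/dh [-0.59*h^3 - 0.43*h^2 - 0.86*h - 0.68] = -1.77*h^2 - 0.86*h - 0.86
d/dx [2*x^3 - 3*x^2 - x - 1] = 6*x^2 - 6*x - 1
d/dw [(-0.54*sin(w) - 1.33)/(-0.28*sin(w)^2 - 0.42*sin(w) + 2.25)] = (-0.7448*sin(w) + 0.0756*cos(2*w) - 1.8492)*cos(w)/(0.28*sin(w)^2 + 0.42*sin(w) - 2.25)^2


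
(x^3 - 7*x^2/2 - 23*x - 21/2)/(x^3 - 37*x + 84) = (2*x^3 - 7*x^2 - 46*x - 21)/(2*(x^3 - 37*x + 84))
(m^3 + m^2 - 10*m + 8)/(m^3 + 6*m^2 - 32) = (m - 1)/(m + 4)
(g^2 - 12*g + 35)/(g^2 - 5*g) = (g - 7)/g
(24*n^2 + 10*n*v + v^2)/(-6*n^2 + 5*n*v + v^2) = (4*n + v)/(-n + v)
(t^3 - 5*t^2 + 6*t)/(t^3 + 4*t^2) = (t^2 - 5*t + 6)/(t*(t + 4))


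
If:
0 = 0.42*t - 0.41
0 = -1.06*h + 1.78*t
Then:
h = 1.64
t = 0.98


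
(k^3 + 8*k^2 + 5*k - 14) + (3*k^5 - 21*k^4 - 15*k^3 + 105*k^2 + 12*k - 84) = 3*k^5 - 21*k^4 - 14*k^3 + 113*k^2 + 17*k - 98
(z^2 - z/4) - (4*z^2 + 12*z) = -3*z^2 - 49*z/4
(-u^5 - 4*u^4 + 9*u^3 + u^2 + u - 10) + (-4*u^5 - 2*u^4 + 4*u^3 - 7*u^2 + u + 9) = -5*u^5 - 6*u^4 + 13*u^3 - 6*u^2 + 2*u - 1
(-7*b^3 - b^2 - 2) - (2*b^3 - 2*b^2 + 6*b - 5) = -9*b^3 + b^2 - 6*b + 3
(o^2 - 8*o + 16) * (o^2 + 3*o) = o^4 - 5*o^3 - 8*o^2 + 48*o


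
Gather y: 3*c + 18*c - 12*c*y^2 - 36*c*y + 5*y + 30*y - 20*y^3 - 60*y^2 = 21*c - 20*y^3 + y^2*(-12*c - 60) + y*(35 - 36*c)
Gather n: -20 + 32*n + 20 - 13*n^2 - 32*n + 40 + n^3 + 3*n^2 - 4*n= n^3 - 10*n^2 - 4*n + 40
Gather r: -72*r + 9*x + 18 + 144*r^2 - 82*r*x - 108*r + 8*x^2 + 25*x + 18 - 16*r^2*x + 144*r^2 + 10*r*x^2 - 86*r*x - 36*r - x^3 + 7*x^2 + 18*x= r^2*(288 - 16*x) + r*(10*x^2 - 168*x - 216) - x^3 + 15*x^2 + 52*x + 36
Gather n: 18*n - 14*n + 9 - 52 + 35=4*n - 8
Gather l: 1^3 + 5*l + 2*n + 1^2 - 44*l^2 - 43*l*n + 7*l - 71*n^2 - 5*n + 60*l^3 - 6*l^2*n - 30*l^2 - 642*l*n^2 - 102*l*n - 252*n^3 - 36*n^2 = 60*l^3 + l^2*(-6*n - 74) + l*(-642*n^2 - 145*n + 12) - 252*n^3 - 107*n^2 - 3*n + 2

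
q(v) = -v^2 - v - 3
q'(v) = -2*v - 1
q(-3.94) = -14.58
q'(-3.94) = 6.88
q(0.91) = -4.74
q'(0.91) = -2.82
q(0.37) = -3.51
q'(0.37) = -1.74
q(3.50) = -18.75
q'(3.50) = -8.00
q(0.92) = -4.77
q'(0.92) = -2.84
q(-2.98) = -8.90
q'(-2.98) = 4.96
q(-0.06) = -2.94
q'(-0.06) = -0.88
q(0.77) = -4.36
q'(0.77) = -2.54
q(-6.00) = -33.00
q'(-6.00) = 11.00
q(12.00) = -159.00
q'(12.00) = -25.00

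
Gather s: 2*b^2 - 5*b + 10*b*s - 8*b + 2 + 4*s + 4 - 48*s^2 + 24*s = 2*b^2 - 13*b - 48*s^2 + s*(10*b + 28) + 6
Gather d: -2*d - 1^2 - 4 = -2*d - 5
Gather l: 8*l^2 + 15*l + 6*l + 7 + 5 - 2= 8*l^2 + 21*l + 10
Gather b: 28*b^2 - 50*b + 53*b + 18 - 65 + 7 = 28*b^2 + 3*b - 40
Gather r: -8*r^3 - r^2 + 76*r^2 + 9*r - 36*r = -8*r^3 + 75*r^2 - 27*r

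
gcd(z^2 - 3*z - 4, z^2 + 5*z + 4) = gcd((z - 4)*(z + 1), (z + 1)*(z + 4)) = z + 1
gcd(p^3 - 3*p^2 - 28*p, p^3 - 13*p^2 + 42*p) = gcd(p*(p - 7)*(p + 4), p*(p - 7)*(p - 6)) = p^2 - 7*p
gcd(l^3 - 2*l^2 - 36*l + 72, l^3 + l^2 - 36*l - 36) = l^2 - 36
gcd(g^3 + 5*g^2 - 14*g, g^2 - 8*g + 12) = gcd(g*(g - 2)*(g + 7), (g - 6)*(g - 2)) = g - 2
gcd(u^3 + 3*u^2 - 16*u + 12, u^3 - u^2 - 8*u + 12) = u - 2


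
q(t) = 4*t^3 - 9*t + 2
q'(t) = 12*t^2 - 9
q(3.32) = 118.50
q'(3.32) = 123.27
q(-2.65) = -48.59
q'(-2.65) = 75.27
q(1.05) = -2.82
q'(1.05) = 4.23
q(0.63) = -2.67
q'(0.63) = -4.24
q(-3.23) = -103.72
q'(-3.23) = 116.19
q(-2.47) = -36.05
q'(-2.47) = 64.21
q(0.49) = -1.94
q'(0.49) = -6.12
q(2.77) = 62.09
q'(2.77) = 83.07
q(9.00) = 2837.00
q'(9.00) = 963.00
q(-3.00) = -79.00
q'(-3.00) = 99.00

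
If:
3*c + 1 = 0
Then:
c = -1/3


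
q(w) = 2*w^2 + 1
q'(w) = 4*w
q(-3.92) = 31.73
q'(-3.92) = -15.68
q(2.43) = 12.81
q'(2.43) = 9.72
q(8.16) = 134.17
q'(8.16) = 32.64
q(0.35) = 1.24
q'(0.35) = 1.40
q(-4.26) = 37.30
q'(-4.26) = -17.04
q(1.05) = 3.20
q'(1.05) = 4.20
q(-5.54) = 62.38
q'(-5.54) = -22.16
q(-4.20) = 36.28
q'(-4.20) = -16.80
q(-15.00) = 451.00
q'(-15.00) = -60.00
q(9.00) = 163.00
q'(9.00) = 36.00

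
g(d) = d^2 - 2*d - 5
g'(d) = 2*d - 2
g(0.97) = -6.00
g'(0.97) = -0.06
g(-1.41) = -0.19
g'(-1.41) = -4.82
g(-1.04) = -1.84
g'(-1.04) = -4.08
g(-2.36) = 5.29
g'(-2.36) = -6.72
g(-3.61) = 15.25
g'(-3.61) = -9.22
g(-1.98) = 2.88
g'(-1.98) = -5.96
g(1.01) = -6.00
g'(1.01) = 0.02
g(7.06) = 30.72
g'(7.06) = 12.12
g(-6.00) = 43.00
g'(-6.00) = -14.00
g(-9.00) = 94.00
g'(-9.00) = -20.00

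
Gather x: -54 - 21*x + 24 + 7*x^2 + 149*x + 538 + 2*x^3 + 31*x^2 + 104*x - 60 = 2*x^3 + 38*x^2 + 232*x + 448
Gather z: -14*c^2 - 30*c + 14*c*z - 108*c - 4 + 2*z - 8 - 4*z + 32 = -14*c^2 - 138*c + z*(14*c - 2) + 20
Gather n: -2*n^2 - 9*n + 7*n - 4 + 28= -2*n^2 - 2*n + 24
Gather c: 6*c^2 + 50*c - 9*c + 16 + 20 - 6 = 6*c^2 + 41*c + 30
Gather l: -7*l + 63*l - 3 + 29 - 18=56*l + 8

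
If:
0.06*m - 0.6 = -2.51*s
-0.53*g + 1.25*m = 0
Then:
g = 23.5849056603774 - 98.6635220125786*s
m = 10.0 - 41.8333333333333*s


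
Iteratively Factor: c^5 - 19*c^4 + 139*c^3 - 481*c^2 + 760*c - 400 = (c - 4)*(c^4 - 15*c^3 + 79*c^2 - 165*c + 100) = (c - 4)*(c - 1)*(c^3 - 14*c^2 + 65*c - 100) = (c - 5)*(c - 4)*(c - 1)*(c^2 - 9*c + 20) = (c - 5)*(c - 4)^2*(c - 1)*(c - 5)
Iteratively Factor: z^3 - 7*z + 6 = (z + 3)*(z^2 - 3*z + 2) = (z - 2)*(z + 3)*(z - 1)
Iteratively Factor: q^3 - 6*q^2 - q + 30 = (q - 5)*(q^2 - q - 6) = (q - 5)*(q + 2)*(q - 3)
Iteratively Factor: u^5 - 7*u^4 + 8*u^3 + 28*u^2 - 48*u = (u - 4)*(u^4 - 3*u^3 - 4*u^2 + 12*u) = (u - 4)*(u - 3)*(u^3 - 4*u) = (u - 4)*(u - 3)*(u - 2)*(u^2 + 2*u) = (u - 4)*(u - 3)*(u - 2)*(u + 2)*(u)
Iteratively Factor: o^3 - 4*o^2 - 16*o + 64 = (o + 4)*(o^2 - 8*o + 16) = (o - 4)*(o + 4)*(o - 4)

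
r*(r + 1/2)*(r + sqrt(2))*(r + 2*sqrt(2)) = r^4 + r^3/2 + 3*sqrt(2)*r^3 + 3*sqrt(2)*r^2/2 + 4*r^2 + 2*r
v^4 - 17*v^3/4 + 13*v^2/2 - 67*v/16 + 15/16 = (v - 3/2)*(v - 5/4)*(v - 1)*(v - 1/2)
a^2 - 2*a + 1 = (a - 1)^2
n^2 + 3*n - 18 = (n - 3)*(n + 6)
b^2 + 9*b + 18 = (b + 3)*(b + 6)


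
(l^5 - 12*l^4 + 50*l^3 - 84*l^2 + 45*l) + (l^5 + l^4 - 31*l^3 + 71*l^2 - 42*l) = 2*l^5 - 11*l^4 + 19*l^3 - 13*l^2 + 3*l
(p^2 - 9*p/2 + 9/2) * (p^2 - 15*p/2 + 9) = p^4 - 12*p^3 + 189*p^2/4 - 297*p/4 + 81/2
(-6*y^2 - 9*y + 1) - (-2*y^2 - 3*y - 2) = -4*y^2 - 6*y + 3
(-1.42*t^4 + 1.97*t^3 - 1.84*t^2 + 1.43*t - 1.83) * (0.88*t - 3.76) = -1.2496*t^5 + 7.0728*t^4 - 9.0264*t^3 + 8.1768*t^2 - 6.9872*t + 6.8808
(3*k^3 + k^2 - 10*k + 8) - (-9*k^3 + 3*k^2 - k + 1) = 12*k^3 - 2*k^2 - 9*k + 7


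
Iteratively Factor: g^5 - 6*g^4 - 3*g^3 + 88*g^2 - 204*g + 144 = (g + 4)*(g^4 - 10*g^3 + 37*g^2 - 60*g + 36) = (g - 2)*(g + 4)*(g^3 - 8*g^2 + 21*g - 18) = (g - 3)*(g - 2)*(g + 4)*(g^2 - 5*g + 6) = (g - 3)^2*(g - 2)*(g + 4)*(g - 2)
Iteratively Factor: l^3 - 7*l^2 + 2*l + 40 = (l - 4)*(l^2 - 3*l - 10) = (l - 5)*(l - 4)*(l + 2)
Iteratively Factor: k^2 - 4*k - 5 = (k - 5)*(k + 1)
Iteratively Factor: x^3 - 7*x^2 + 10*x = (x)*(x^2 - 7*x + 10) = x*(x - 2)*(x - 5)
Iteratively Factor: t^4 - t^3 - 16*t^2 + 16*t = (t + 4)*(t^3 - 5*t^2 + 4*t) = (t - 4)*(t + 4)*(t^2 - t) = t*(t - 4)*(t + 4)*(t - 1)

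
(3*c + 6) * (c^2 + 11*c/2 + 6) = 3*c^3 + 45*c^2/2 + 51*c + 36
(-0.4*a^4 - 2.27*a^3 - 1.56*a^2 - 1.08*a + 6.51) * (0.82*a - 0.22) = -0.328*a^5 - 1.7734*a^4 - 0.7798*a^3 - 0.5424*a^2 + 5.5758*a - 1.4322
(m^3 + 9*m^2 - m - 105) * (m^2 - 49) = m^5 + 9*m^4 - 50*m^3 - 546*m^2 + 49*m + 5145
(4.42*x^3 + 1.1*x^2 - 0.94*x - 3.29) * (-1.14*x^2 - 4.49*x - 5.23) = -5.0388*x^5 - 21.0998*x^4 - 26.984*x^3 + 2.2182*x^2 + 19.6883*x + 17.2067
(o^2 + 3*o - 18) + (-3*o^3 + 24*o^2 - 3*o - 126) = -3*o^3 + 25*o^2 - 144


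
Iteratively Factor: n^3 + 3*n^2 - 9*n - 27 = (n - 3)*(n^2 + 6*n + 9) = (n - 3)*(n + 3)*(n + 3)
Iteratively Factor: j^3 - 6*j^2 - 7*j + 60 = (j + 3)*(j^2 - 9*j + 20) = (j - 5)*(j + 3)*(j - 4)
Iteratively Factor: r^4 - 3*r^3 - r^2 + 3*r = (r - 1)*(r^3 - 2*r^2 - 3*r) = (r - 3)*(r - 1)*(r^2 + r) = r*(r - 3)*(r - 1)*(r + 1)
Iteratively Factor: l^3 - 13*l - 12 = (l + 1)*(l^2 - l - 12) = (l - 4)*(l + 1)*(l + 3)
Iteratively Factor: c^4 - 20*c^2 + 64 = (c - 4)*(c^3 + 4*c^2 - 4*c - 16) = (c - 4)*(c - 2)*(c^2 + 6*c + 8) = (c - 4)*(c - 2)*(c + 2)*(c + 4)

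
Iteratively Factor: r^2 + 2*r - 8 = (r + 4)*(r - 2)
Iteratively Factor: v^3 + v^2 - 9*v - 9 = (v - 3)*(v^2 + 4*v + 3) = (v - 3)*(v + 1)*(v + 3)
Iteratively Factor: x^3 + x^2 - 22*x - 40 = (x - 5)*(x^2 + 6*x + 8) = (x - 5)*(x + 4)*(x + 2)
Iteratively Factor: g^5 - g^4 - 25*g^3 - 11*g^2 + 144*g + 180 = (g + 3)*(g^4 - 4*g^3 - 13*g^2 + 28*g + 60) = (g + 2)*(g + 3)*(g^3 - 6*g^2 - g + 30) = (g - 5)*(g + 2)*(g + 3)*(g^2 - g - 6) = (g - 5)*(g + 2)^2*(g + 3)*(g - 3)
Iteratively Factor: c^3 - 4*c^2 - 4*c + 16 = (c + 2)*(c^2 - 6*c + 8) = (c - 4)*(c + 2)*(c - 2)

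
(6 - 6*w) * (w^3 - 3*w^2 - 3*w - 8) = -6*w^4 + 24*w^3 + 30*w - 48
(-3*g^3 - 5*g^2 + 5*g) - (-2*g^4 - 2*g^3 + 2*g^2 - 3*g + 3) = 2*g^4 - g^3 - 7*g^2 + 8*g - 3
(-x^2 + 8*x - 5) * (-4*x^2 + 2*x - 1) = 4*x^4 - 34*x^3 + 37*x^2 - 18*x + 5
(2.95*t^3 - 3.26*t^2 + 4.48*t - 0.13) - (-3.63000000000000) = 2.95*t^3 - 3.26*t^2 + 4.48*t + 3.5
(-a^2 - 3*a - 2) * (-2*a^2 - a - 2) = 2*a^4 + 7*a^3 + 9*a^2 + 8*a + 4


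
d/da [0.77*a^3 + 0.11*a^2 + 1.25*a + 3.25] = 2.31*a^2 + 0.22*a + 1.25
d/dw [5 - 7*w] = -7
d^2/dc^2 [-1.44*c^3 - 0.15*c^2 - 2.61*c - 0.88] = -8.64*c - 0.3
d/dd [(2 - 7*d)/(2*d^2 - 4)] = (7*d^2 - 4*d + 14)/(2*(d^4 - 4*d^2 + 4))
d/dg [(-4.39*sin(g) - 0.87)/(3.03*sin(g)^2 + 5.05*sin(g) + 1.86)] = (13.3017*sin(g)^2 + 5.2722*sin(g) - 3.7719)*cos(g)/(9.1809*sin(g)^4 + 30.603*sin(g)^3 + 36.7741*sin(g)^2 + 18.786*sin(g) + 3.4596)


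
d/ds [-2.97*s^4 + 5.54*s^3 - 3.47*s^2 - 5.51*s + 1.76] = -11.88*s^3 + 16.62*s^2 - 6.94*s - 5.51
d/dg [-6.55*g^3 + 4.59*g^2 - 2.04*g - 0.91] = -19.65*g^2 + 9.18*g - 2.04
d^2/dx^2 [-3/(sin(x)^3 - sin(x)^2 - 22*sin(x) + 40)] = 3*(9*sin(x)^6 - 11*sin(x)^5 - 52*sin(x)^4 - 278*sin(x)^3 + 770*sin(x)^2 + 988*sin(x) - 1048)/(sin(x)^3 - sin(x)^2 - 22*sin(x) + 40)^3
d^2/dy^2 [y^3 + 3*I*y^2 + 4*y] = 6*y + 6*I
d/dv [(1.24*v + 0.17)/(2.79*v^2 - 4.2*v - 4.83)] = (3.4596*v^2 - 5.208*v - (1.24*v + 0.17)*(5.58*v - 4.2) - 5.9892)/(-2.79*v^2 + 4.2*v + 4.83)^2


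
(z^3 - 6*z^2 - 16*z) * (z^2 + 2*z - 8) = z^5 - 4*z^4 - 36*z^3 + 16*z^2 + 128*z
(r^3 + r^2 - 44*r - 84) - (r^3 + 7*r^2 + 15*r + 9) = -6*r^2 - 59*r - 93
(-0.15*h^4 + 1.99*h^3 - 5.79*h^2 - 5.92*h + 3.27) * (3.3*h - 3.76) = -0.495*h^5 + 7.131*h^4 - 26.5894*h^3 + 2.2344*h^2 + 33.0502*h - 12.2952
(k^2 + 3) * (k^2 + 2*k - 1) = k^4 + 2*k^3 + 2*k^2 + 6*k - 3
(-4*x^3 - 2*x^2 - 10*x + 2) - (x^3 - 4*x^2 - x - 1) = -5*x^3 + 2*x^2 - 9*x + 3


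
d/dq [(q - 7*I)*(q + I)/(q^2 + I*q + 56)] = 7*I/(q^2 + 16*I*q - 64)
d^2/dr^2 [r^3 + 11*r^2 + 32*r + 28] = 6*r + 22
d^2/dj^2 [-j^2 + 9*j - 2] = -2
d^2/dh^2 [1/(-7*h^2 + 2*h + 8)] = 2*(-49*h^2 + 14*h + 4*(7*h - 1)^2 + 56)/(-7*h^2 + 2*h + 8)^3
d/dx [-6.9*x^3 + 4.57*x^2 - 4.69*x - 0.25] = -20.7*x^2 + 9.14*x - 4.69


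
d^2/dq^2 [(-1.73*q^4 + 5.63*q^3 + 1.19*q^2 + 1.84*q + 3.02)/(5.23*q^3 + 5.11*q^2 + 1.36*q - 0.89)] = (-1.13686837721616e-13*q^8 + 6.82121026329696e-13*q^7 - 301.564554000001*q^6 - 58.747002000001*q^5 + 1578.010902*q^4 + 1527.830896*q^3 + 679.951662*q^2 + 287.23587*q + 44.98037)/(143.055667*q^9 + 419.319957*q^8 + 521.298681*q^7 + 278.479036*q^6 - 7.15551*q^5 - 79.347291*q^4 - 22.167359*q^3 + 7.204461*q^2 + 3.231768*q - 0.704969)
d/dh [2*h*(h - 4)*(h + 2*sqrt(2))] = 6*h^2 - 16*h + 8*sqrt(2)*h - 16*sqrt(2)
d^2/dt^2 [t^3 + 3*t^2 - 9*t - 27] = 6*t + 6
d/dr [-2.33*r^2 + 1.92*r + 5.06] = 1.92 - 4.66*r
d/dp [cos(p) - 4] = -sin(p)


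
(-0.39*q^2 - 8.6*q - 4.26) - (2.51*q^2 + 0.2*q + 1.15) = -2.9*q^2 - 8.8*q - 5.41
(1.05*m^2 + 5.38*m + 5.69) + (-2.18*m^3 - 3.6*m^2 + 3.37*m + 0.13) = -2.18*m^3 - 2.55*m^2 + 8.75*m + 5.82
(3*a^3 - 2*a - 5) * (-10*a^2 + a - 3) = -30*a^5 + 3*a^4 + 11*a^3 + 48*a^2 + a + 15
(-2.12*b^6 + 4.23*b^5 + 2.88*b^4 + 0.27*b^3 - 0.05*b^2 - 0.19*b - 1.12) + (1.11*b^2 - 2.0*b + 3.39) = -2.12*b^6 + 4.23*b^5 + 2.88*b^4 + 0.27*b^3 + 1.06*b^2 - 2.19*b + 2.27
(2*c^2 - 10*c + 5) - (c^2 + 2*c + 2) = c^2 - 12*c + 3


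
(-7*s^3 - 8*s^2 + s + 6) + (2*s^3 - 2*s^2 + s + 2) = -5*s^3 - 10*s^2 + 2*s + 8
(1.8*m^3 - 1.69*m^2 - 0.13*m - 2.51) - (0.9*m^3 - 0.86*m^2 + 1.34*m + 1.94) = 0.9*m^3 - 0.83*m^2 - 1.47*m - 4.45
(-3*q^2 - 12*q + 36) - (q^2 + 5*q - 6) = -4*q^2 - 17*q + 42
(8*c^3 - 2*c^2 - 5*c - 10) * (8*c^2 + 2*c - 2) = 64*c^5 - 60*c^3 - 86*c^2 - 10*c + 20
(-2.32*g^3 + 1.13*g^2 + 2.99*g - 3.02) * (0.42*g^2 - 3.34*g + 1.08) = -0.9744*g^5 + 8.2234*g^4 - 5.024*g^3 - 10.0346*g^2 + 13.316*g - 3.2616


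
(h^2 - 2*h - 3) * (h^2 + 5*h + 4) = h^4 + 3*h^3 - 9*h^2 - 23*h - 12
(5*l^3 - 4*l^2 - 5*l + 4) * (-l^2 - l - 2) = -5*l^5 - l^4 - l^3 + 9*l^2 + 6*l - 8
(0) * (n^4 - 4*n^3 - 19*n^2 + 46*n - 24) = 0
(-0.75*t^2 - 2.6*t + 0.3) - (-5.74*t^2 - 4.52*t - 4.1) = 4.99*t^2 + 1.92*t + 4.4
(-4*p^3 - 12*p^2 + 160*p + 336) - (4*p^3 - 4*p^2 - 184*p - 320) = -8*p^3 - 8*p^2 + 344*p + 656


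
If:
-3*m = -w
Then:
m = w/3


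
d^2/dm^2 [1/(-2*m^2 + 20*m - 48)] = (m^2 - 10*m - 4*(m - 5)^2 + 24)/(m^2 - 10*m + 24)^3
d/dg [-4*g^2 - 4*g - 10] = -8*g - 4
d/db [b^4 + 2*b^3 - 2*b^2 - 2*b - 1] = 4*b^3 + 6*b^2 - 4*b - 2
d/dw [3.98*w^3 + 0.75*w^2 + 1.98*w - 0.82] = 11.94*w^2 + 1.5*w + 1.98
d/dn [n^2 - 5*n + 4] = 2*n - 5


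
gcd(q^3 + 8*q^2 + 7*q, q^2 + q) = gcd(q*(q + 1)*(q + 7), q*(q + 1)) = q^2 + q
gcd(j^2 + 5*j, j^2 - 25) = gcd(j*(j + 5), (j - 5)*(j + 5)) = j + 5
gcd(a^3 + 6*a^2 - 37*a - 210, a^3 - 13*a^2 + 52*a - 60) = a - 6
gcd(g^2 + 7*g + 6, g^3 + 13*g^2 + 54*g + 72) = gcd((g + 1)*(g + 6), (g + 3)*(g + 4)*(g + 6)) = g + 6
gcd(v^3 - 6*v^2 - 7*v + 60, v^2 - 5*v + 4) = v - 4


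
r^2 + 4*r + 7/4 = (r + 1/2)*(r + 7/2)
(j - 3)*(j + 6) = j^2 + 3*j - 18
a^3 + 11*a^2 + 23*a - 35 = (a - 1)*(a + 5)*(a + 7)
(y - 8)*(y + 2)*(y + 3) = y^3 - 3*y^2 - 34*y - 48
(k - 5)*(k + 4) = k^2 - k - 20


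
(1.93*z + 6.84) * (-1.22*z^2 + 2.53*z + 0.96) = -2.3546*z^3 - 3.4619*z^2 + 19.158*z + 6.5664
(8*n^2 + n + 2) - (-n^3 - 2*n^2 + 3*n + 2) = n^3 + 10*n^2 - 2*n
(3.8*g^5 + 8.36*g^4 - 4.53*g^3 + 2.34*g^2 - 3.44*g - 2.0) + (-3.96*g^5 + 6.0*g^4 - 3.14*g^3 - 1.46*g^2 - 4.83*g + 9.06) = -0.16*g^5 + 14.36*g^4 - 7.67*g^3 + 0.88*g^2 - 8.27*g + 7.06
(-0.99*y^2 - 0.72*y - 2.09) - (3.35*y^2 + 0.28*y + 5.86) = -4.34*y^2 - 1.0*y - 7.95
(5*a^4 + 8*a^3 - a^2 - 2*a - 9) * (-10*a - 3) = -50*a^5 - 95*a^4 - 14*a^3 + 23*a^2 + 96*a + 27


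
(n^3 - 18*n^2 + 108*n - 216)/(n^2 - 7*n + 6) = (n^2 - 12*n + 36)/(n - 1)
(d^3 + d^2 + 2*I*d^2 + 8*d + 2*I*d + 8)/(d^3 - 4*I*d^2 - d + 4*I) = (d^2 + 2*I*d + 8)/(d^2 - d*(1 + 4*I) + 4*I)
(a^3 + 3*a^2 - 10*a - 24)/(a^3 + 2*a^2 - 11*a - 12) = (a + 2)/(a + 1)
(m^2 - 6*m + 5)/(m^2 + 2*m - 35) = (m - 1)/(m + 7)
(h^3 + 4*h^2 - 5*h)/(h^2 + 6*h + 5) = h*(h - 1)/(h + 1)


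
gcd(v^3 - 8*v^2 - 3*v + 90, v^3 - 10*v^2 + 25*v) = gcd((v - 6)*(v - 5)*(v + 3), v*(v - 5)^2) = v - 5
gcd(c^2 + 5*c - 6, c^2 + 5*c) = 1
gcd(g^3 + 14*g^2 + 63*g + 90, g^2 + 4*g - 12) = g + 6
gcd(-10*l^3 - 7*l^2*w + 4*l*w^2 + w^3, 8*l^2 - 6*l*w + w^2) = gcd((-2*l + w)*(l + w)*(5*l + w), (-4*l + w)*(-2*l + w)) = -2*l + w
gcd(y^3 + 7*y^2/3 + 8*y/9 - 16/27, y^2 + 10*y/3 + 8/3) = y + 4/3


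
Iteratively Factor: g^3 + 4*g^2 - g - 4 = (g - 1)*(g^2 + 5*g + 4) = (g - 1)*(g + 1)*(g + 4)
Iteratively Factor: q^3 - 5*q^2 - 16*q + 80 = (q - 4)*(q^2 - q - 20) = (q - 5)*(q - 4)*(q + 4)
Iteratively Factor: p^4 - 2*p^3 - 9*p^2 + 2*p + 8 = (p - 1)*(p^3 - p^2 - 10*p - 8) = (p - 1)*(p + 2)*(p^2 - 3*p - 4) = (p - 4)*(p - 1)*(p + 2)*(p + 1)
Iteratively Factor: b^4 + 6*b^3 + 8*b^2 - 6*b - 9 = (b + 3)*(b^3 + 3*b^2 - b - 3) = (b - 1)*(b + 3)*(b^2 + 4*b + 3) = (b - 1)*(b + 1)*(b + 3)*(b + 3)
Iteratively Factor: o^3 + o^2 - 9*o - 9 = (o - 3)*(o^2 + 4*o + 3) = (o - 3)*(o + 3)*(o + 1)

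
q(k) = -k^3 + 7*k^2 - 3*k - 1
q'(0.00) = -3.00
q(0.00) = -1.00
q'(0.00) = -3.00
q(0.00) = -1.00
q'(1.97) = 12.94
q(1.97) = 12.61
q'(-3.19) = -78.19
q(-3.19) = 112.26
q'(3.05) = 11.79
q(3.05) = 26.59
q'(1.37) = 10.55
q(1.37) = 5.46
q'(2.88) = 12.44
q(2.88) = 24.53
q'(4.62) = -2.35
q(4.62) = 35.94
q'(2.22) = 13.29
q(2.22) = 15.90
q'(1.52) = 11.35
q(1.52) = 7.10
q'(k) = -3*k^2 + 14*k - 3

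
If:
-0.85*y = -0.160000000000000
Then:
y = 0.19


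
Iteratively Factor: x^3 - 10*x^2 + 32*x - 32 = (x - 4)*(x^2 - 6*x + 8) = (x - 4)^2*(x - 2)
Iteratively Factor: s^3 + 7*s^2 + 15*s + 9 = (s + 1)*(s^2 + 6*s + 9) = (s + 1)*(s + 3)*(s + 3)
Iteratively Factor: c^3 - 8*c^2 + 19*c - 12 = (c - 3)*(c^2 - 5*c + 4) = (c - 4)*(c - 3)*(c - 1)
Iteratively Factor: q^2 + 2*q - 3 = (q + 3)*(q - 1)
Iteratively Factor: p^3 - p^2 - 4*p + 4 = (p - 1)*(p^2 - 4) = (p - 2)*(p - 1)*(p + 2)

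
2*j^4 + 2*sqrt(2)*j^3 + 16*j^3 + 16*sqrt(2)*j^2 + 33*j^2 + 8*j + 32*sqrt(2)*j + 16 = (j + 4)^2*(sqrt(2)*j + 1)^2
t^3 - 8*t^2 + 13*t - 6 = (t - 6)*(t - 1)^2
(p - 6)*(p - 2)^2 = p^3 - 10*p^2 + 28*p - 24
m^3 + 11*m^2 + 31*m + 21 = (m + 1)*(m + 3)*(m + 7)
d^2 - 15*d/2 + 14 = (d - 4)*(d - 7/2)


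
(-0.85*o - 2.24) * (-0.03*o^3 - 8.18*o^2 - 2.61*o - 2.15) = 0.0255*o^4 + 7.0202*o^3 + 20.5417*o^2 + 7.6739*o + 4.816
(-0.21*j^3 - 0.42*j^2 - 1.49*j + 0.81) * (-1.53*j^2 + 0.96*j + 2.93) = 0.3213*j^5 + 0.441*j^4 + 1.2612*j^3 - 3.9003*j^2 - 3.5881*j + 2.3733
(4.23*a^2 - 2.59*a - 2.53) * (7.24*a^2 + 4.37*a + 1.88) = 30.6252*a^4 - 0.266499999999997*a^3 - 21.6831*a^2 - 15.9253*a - 4.7564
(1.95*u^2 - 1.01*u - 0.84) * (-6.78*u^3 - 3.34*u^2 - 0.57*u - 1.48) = -13.221*u^5 + 0.3348*u^4 + 7.9571*u^3 + 0.4953*u^2 + 1.9736*u + 1.2432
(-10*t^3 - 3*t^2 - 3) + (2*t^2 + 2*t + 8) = -10*t^3 - t^2 + 2*t + 5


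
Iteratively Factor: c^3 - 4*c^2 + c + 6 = (c - 2)*(c^2 - 2*c - 3) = (c - 3)*(c - 2)*(c + 1)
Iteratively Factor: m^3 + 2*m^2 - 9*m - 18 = (m + 2)*(m^2 - 9) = (m + 2)*(m + 3)*(m - 3)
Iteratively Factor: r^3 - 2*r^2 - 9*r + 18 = (r - 2)*(r^2 - 9) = (r - 2)*(r + 3)*(r - 3)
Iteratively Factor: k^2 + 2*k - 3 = (k - 1)*(k + 3)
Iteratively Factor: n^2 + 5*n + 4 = (n + 4)*(n + 1)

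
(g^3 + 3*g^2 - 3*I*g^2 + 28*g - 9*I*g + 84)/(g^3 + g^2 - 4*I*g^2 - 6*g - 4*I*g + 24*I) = (g^2 - 3*I*g + 28)/(g^2 + g*(-2 - 4*I) + 8*I)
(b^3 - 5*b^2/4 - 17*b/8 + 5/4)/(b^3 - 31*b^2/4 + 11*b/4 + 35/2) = (b - 1/2)/(b - 7)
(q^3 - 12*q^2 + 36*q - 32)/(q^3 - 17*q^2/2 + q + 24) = 2*(q - 2)/(2*q + 3)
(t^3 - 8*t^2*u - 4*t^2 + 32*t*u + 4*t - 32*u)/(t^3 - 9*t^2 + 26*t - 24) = (t^2 - 8*t*u - 2*t + 16*u)/(t^2 - 7*t + 12)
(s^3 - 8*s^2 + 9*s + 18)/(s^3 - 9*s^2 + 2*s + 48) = (s^2 - 5*s - 6)/(s^2 - 6*s - 16)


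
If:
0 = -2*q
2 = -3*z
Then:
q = 0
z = -2/3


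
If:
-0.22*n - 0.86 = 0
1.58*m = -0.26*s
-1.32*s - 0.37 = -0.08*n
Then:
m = 0.09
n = -3.91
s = -0.52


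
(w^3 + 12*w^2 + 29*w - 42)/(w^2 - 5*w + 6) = (w^3 + 12*w^2 + 29*w - 42)/(w^2 - 5*w + 6)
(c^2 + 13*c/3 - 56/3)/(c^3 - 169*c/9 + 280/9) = 3*(c + 7)/(3*c^2 + 8*c - 35)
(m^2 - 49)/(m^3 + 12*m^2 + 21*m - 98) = (m - 7)/(m^2 + 5*m - 14)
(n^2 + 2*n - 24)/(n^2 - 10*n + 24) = (n + 6)/(n - 6)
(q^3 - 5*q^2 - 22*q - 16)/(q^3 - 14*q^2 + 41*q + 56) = (q + 2)/(q - 7)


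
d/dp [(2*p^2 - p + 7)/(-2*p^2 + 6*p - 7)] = 5*(2*p^2 - 7)/(4*p^4 - 24*p^3 + 64*p^2 - 84*p + 49)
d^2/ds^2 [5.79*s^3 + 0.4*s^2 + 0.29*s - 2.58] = 34.74*s + 0.8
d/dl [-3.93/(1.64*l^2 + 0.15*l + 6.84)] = (12.8904*l + 0.5895)/(1.64*l^2 + 0.15*l + 6.84)^2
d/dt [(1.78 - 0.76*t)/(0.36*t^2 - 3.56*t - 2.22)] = (0.2736*t^2 - 1.2816*t + 8.024)/(0.1296*t^4 - 2.5632*t^3 + 11.0752*t^2 + 15.8064*t + 4.9284)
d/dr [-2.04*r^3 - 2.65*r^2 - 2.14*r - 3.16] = -6.12*r^2 - 5.3*r - 2.14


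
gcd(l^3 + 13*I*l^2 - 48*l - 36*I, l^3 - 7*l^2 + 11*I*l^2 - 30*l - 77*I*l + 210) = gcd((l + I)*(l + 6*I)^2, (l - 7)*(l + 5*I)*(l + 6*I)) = l + 6*I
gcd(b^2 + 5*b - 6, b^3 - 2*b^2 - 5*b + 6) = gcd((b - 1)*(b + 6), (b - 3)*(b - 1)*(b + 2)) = b - 1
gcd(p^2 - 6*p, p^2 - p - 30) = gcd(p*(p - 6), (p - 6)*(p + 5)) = p - 6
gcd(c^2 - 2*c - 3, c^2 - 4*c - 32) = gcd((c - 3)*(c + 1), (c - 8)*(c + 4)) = 1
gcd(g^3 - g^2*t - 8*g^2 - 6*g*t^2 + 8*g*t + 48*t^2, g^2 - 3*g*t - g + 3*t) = -g + 3*t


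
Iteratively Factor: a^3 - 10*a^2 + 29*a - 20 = (a - 5)*(a^2 - 5*a + 4) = (a - 5)*(a - 1)*(a - 4)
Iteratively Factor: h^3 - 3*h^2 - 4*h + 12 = (h - 2)*(h^2 - h - 6) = (h - 3)*(h - 2)*(h + 2)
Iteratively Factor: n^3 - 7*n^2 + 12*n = (n - 3)*(n^2 - 4*n) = n*(n - 3)*(n - 4)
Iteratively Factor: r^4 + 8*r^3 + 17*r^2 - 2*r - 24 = (r + 4)*(r^3 + 4*r^2 + r - 6) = (r + 2)*(r + 4)*(r^2 + 2*r - 3) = (r - 1)*(r + 2)*(r + 4)*(r + 3)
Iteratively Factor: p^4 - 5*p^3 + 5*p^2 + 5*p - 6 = (p - 3)*(p^3 - 2*p^2 - p + 2) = (p - 3)*(p - 2)*(p^2 - 1) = (p - 3)*(p - 2)*(p + 1)*(p - 1)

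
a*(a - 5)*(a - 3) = a^3 - 8*a^2 + 15*a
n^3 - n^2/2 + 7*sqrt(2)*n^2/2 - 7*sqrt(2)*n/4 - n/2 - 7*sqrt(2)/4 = (n - 1)*(n + 1/2)*(n + 7*sqrt(2)/2)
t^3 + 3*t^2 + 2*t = t*(t + 1)*(t + 2)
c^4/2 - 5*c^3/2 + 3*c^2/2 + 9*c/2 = c*(c/2 + 1/2)*(c - 3)^2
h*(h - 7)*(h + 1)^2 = h^4 - 5*h^3 - 13*h^2 - 7*h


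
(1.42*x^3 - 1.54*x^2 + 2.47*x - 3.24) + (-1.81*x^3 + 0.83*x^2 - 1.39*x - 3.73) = -0.39*x^3 - 0.71*x^2 + 1.08*x - 6.97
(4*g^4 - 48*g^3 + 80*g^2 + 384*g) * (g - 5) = 4*g^5 - 68*g^4 + 320*g^3 - 16*g^2 - 1920*g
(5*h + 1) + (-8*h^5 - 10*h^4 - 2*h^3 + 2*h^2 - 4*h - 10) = -8*h^5 - 10*h^4 - 2*h^3 + 2*h^2 + h - 9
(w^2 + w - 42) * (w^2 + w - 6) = w^4 + 2*w^3 - 47*w^2 - 48*w + 252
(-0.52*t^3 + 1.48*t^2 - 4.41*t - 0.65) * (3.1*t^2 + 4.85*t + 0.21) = -1.612*t^5 + 2.066*t^4 - 6.6022*t^3 - 23.0927*t^2 - 4.0786*t - 0.1365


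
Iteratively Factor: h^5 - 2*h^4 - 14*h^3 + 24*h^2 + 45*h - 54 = (h - 1)*(h^4 - h^3 - 15*h^2 + 9*h + 54) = (h - 1)*(h + 2)*(h^3 - 3*h^2 - 9*h + 27) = (h - 1)*(h + 2)*(h + 3)*(h^2 - 6*h + 9) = (h - 3)*(h - 1)*(h + 2)*(h + 3)*(h - 3)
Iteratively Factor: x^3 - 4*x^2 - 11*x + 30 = (x - 5)*(x^2 + x - 6) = (x - 5)*(x + 3)*(x - 2)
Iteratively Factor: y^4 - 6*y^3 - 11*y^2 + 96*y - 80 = (y - 1)*(y^3 - 5*y^2 - 16*y + 80) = (y - 4)*(y - 1)*(y^2 - y - 20) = (y - 4)*(y - 1)*(y + 4)*(y - 5)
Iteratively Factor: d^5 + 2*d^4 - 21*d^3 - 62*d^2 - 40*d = (d + 1)*(d^4 + d^3 - 22*d^2 - 40*d) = (d + 1)*(d + 4)*(d^3 - 3*d^2 - 10*d) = (d + 1)*(d + 2)*(d + 4)*(d^2 - 5*d) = (d - 5)*(d + 1)*(d + 2)*(d + 4)*(d)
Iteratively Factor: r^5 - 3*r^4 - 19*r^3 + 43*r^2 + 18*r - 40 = (r - 1)*(r^4 - 2*r^3 - 21*r^2 + 22*r + 40) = (r - 1)*(r + 4)*(r^3 - 6*r^2 + 3*r + 10) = (r - 2)*(r - 1)*(r + 4)*(r^2 - 4*r - 5) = (r - 2)*(r - 1)*(r + 1)*(r + 4)*(r - 5)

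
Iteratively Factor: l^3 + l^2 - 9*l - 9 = (l + 1)*(l^2 - 9) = (l - 3)*(l + 1)*(l + 3)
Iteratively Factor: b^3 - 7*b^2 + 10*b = (b)*(b^2 - 7*b + 10) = b*(b - 2)*(b - 5)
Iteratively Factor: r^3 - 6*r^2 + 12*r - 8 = (r - 2)*(r^2 - 4*r + 4) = (r - 2)^2*(r - 2)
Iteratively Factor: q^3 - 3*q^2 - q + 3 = (q - 3)*(q^2 - 1) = (q - 3)*(q - 1)*(q + 1)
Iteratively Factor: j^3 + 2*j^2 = (j + 2)*(j^2) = j*(j + 2)*(j)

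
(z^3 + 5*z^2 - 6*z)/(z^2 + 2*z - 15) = z*(z^2 + 5*z - 6)/(z^2 + 2*z - 15)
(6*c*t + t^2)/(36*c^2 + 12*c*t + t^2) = t/(6*c + t)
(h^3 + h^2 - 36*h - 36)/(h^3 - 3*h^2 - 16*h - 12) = (h + 6)/(h + 2)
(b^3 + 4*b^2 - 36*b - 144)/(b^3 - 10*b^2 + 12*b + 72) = (b^2 + 10*b + 24)/(b^2 - 4*b - 12)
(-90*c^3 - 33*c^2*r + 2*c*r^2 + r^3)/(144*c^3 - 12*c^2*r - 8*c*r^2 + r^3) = (15*c^2 + 8*c*r + r^2)/(-24*c^2 - 2*c*r + r^2)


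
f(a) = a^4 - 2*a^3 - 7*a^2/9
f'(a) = 4*a^3 - 6*a^2 - 14*a/9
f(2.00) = -3.11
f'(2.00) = 4.89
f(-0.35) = 0.01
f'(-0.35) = -0.36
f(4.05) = 123.42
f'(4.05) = 161.01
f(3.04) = 22.03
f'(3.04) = 52.20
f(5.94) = 798.32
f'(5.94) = 617.40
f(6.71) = 1387.93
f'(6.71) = 927.86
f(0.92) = -1.50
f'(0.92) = -3.39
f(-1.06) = 2.77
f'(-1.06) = -9.86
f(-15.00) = 57200.00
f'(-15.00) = -14826.67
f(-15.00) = 57200.00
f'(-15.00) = -14826.67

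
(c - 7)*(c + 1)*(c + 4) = c^3 - 2*c^2 - 31*c - 28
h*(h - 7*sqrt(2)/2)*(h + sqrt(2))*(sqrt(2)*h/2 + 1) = sqrt(2)*h^4/2 - 3*h^3/2 - 6*sqrt(2)*h^2 - 7*h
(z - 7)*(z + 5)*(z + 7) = z^3 + 5*z^2 - 49*z - 245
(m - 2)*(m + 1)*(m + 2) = m^3 + m^2 - 4*m - 4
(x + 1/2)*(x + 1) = x^2 + 3*x/2 + 1/2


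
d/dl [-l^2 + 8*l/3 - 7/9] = 8/3 - 2*l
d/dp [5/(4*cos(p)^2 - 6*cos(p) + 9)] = 10*(4*cos(p) - 3)*sin(p)/(4*cos(p)^2 - 6*cos(p) + 9)^2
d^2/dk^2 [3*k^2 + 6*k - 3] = 6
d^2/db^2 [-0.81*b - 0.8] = 0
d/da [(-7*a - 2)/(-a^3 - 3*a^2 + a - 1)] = (7*a^3 + 21*a^2 - 7*a - (7*a + 2)*(3*a^2 + 6*a - 1) + 7)/(a^3 + 3*a^2 - a + 1)^2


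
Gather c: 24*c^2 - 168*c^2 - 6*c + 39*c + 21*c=-144*c^2 + 54*c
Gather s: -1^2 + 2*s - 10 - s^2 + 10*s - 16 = -s^2 + 12*s - 27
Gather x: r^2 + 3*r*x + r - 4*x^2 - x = r^2 + r - 4*x^2 + x*(3*r - 1)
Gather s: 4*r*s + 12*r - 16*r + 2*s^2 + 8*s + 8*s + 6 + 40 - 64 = -4*r + 2*s^2 + s*(4*r + 16) - 18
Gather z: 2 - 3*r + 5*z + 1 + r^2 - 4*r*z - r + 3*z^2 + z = r^2 - 4*r + 3*z^2 + z*(6 - 4*r) + 3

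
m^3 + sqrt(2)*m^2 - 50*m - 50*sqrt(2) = (m - 5*sqrt(2))*(m + sqrt(2))*(m + 5*sqrt(2))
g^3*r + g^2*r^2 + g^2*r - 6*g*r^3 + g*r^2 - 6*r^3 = (g - 2*r)*(g + 3*r)*(g*r + r)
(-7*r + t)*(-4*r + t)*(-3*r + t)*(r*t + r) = -84*r^4*t - 84*r^4 + 61*r^3*t^2 + 61*r^3*t - 14*r^2*t^3 - 14*r^2*t^2 + r*t^4 + r*t^3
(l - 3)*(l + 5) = l^2 + 2*l - 15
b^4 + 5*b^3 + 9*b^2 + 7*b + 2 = (b + 1)^3*(b + 2)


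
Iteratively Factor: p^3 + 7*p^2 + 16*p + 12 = (p + 3)*(p^2 + 4*p + 4) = (p + 2)*(p + 3)*(p + 2)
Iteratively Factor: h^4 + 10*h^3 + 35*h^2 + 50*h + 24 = (h + 4)*(h^3 + 6*h^2 + 11*h + 6) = (h + 2)*(h + 4)*(h^2 + 4*h + 3) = (h + 2)*(h + 3)*(h + 4)*(h + 1)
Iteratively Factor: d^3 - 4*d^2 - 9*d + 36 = (d - 4)*(d^2 - 9) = (d - 4)*(d - 3)*(d + 3)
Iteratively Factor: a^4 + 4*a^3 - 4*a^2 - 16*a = (a - 2)*(a^3 + 6*a^2 + 8*a) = a*(a - 2)*(a^2 + 6*a + 8) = a*(a - 2)*(a + 4)*(a + 2)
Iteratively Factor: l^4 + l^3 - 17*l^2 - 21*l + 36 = (l + 3)*(l^3 - 2*l^2 - 11*l + 12) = (l - 4)*(l + 3)*(l^2 + 2*l - 3) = (l - 4)*(l - 1)*(l + 3)*(l + 3)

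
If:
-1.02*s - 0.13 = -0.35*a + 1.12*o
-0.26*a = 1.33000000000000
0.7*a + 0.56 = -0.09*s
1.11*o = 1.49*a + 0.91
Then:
No Solution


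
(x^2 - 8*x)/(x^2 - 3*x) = (x - 8)/(x - 3)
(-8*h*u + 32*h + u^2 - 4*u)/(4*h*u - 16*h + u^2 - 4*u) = (-8*h + u)/(4*h + u)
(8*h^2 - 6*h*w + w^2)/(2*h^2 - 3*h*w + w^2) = (-4*h + w)/(-h + w)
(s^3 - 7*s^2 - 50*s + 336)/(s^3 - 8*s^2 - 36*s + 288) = (s + 7)/(s + 6)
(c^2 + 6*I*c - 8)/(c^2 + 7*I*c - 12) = (c + 2*I)/(c + 3*I)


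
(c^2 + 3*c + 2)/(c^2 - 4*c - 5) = (c + 2)/(c - 5)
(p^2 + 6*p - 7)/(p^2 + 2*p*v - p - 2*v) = (p + 7)/(p + 2*v)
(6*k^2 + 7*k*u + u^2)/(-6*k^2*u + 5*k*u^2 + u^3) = (k + u)/(u*(-k + u))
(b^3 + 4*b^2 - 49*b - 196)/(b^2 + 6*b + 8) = (b^2 - 49)/(b + 2)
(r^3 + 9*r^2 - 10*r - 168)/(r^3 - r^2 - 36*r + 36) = (r^2 + 3*r - 28)/(r^2 - 7*r + 6)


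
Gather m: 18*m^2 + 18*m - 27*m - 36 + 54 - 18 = 18*m^2 - 9*m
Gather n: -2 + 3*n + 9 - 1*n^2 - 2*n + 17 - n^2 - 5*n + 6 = -2*n^2 - 4*n + 30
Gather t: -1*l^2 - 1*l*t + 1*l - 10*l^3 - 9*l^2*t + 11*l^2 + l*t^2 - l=-10*l^3 + 10*l^2 + l*t^2 + t*(-9*l^2 - l)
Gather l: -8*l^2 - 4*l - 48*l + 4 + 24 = -8*l^2 - 52*l + 28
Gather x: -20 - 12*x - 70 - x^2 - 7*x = -x^2 - 19*x - 90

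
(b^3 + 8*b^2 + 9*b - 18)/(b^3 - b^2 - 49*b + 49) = (b^2 + 9*b + 18)/(b^2 - 49)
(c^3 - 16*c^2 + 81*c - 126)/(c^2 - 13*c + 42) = c - 3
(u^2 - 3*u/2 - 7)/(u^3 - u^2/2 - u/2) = (-2*u^2 + 3*u + 14)/(u*(-2*u^2 + u + 1))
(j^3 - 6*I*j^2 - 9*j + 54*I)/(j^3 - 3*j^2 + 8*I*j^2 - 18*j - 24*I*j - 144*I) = (j^2 + j*(-3 - 6*I) + 18*I)/(j^2 + j*(-6 + 8*I) - 48*I)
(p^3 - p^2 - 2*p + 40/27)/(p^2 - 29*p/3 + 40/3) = (9*p^2 + 6*p - 8)/(9*(p - 8))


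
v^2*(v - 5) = v^3 - 5*v^2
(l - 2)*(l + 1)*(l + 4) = l^3 + 3*l^2 - 6*l - 8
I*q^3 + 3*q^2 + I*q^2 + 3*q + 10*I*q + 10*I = (q - 5*I)*(q + 2*I)*(I*q + I)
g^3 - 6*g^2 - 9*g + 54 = (g - 6)*(g - 3)*(g + 3)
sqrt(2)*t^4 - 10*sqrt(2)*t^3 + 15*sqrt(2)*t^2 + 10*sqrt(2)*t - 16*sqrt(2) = (t - 8)*(t - 2)*(t - 1)*(sqrt(2)*t + sqrt(2))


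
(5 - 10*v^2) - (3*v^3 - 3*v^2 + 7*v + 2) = -3*v^3 - 7*v^2 - 7*v + 3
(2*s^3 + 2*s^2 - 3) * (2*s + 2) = 4*s^4 + 8*s^3 + 4*s^2 - 6*s - 6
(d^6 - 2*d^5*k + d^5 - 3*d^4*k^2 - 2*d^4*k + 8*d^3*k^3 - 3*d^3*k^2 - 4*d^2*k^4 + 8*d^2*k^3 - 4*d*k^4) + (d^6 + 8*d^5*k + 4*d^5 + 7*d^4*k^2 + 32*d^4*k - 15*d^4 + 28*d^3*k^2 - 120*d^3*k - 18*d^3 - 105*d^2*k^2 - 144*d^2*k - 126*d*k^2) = 2*d^6 + 6*d^5*k + 5*d^5 + 4*d^4*k^2 + 30*d^4*k - 15*d^4 + 8*d^3*k^3 + 25*d^3*k^2 - 120*d^3*k - 18*d^3 - 4*d^2*k^4 + 8*d^2*k^3 - 105*d^2*k^2 - 144*d^2*k - 4*d*k^4 - 126*d*k^2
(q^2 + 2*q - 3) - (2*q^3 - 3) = -2*q^3 + q^2 + 2*q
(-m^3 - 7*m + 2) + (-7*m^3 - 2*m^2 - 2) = -8*m^3 - 2*m^2 - 7*m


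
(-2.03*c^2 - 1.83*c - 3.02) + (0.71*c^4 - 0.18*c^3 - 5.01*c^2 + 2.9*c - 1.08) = 0.71*c^4 - 0.18*c^3 - 7.04*c^2 + 1.07*c - 4.1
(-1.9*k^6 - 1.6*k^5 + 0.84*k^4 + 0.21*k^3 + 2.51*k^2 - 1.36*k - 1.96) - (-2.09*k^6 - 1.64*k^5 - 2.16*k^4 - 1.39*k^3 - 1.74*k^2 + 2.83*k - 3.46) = 0.19*k^6 + 0.0399999999999998*k^5 + 3.0*k^4 + 1.6*k^3 + 4.25*k^2 - 4.19*k + 1.5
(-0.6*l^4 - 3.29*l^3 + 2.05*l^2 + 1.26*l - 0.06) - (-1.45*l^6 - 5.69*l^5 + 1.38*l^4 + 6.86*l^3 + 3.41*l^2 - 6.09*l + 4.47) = 1.45*l^6 + 5.69*l^5 - 1.98*l^4 - 10.15*l^3 - 1.36*l^2 + 7.35*l - 4.53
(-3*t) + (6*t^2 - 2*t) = 6*t^2 - 5*t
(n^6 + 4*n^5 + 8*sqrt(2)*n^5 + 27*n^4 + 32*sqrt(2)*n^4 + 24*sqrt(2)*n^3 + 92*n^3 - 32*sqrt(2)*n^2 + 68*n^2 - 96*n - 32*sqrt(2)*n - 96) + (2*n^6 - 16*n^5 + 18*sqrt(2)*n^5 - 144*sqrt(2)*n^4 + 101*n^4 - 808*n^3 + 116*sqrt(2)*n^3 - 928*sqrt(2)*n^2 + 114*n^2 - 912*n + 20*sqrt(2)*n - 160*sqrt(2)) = 3*n^6 - 12*n^5 + 26*sqrt(2)*n^5 - 112*sqrt(2)*n^4 + 128*n^4 - 716*n^3 + 140*sqrt(2)*n^3 - 960*sqrt(2)*n^2 + 182*n^2 - 1008*n - 12*sqrt(2)*n - 160*sqrt(2) - 96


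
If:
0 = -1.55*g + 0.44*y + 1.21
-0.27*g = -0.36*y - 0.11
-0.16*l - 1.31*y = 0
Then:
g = 0.88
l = -2.91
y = 0.36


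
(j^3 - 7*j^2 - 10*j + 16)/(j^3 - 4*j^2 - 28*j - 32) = (j - 1)/(j + 2)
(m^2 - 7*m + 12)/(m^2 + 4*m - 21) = (m - 4)/(m + 7)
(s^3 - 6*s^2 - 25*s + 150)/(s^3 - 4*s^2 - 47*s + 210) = (s + 5)/(s + 7)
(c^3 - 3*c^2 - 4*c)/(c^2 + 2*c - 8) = c*(c^2 - 3*c - 4)/(c^2 + 2*c - 8)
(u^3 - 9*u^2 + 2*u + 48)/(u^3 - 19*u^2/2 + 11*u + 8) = 2*(u^2 - u - 6)/(2*u^2 - 3*u - 2)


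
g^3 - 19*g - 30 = (g - 5)*(g + 2)*(g + 3)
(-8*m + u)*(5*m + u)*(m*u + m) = -40*m^3*u - 40*m^3 - 3*m^2*u^2 - 3*m^2*u + m*u^3 + m*u^2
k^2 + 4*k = k*(k + 4)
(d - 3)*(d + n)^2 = d^3 + 2*d^2*n - 3*d^2 + d*n^2 - 6*d*n - 3*n^2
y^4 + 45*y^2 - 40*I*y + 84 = (y - 6*I)*(y - 2*I)*(y + I)*(y + 7*I)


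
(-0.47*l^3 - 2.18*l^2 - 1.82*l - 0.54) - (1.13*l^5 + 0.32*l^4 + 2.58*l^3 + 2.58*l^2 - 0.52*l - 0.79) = -1.13*l^5 - 0.32*l^4 - 3.05*l^3 - 4.76*l^2 - 1.3*l + 0.25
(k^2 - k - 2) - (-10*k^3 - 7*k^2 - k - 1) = 10*k^3 + 8*k^2 - 1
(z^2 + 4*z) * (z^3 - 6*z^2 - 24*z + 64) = z^5 - 2*z^4 - 48*z^3 - 32*z^2 + 256*z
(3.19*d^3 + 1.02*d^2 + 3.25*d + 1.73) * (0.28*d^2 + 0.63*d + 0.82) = 0.8932*d^5 + 2.2953*d^4 + 4.1684*d^3 + 3.3683*d^2 + 3.7549*d + 1.4186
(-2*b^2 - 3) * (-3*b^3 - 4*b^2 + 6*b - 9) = 6*b^5 + 8*b^4 - 3*b^3 + 30*b^2 - 18*b + 27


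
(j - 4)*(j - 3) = j^2 - 7*j + 12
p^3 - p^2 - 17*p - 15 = (p - 5)*(p + 1)*(p + 3)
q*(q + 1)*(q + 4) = q^3 + 5*q^2 + 4*q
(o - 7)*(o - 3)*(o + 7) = o^3 - 3*o^2 - 49*o + 147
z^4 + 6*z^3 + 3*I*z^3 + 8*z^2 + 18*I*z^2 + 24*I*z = z*(z + 2)*(z + 4)*(z + 3*I)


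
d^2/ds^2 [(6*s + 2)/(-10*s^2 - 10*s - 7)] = 40*(-10*(2*s + 1)^2*(3*s + 1) + (9*s + 4)*(10*s^2 + 10*s + 7))/(10*s^2 + 10*s + 7)^3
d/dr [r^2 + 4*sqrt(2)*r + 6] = 2*r + 4*sqrt(2)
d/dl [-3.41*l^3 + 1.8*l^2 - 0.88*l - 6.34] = -10.23*l^2 + 3.6*l - 0.88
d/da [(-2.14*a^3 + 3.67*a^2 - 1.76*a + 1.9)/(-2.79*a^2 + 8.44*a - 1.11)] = (5.9706*a^4 - 36.1232*a^3 + 33.1906*a^2 + 2.4546*a - 14.0824)/(7.7841*a^4 - 47.0952*a^3 + 77.4274*a^2 - 18.7368*a + 1.2321)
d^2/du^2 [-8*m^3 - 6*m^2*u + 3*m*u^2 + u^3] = 6*m + 6*u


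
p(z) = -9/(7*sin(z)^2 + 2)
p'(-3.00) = 3.85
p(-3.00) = -4.21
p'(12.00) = -3.54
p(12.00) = -2.24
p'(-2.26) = 1.62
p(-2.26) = -1.46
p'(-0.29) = -5.22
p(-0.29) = -3.50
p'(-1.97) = 0.72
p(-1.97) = -1.13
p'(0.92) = 1.47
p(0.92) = -1.40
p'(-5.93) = 5.08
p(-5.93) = -3.17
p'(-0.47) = -4.31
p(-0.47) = -2.62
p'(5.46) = -1.89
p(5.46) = -1.56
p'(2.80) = -5.13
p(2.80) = -3.23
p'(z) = 126*sin(z)*cos(z)/(7*sin(z)^2 + 2)^2 = 252*sin(2*z)/(11 - 7*cos(2*z))^2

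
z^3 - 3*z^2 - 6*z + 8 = (z - 4)*(z - 1)*(z + 2)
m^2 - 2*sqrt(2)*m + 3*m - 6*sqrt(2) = (m + 3)*(m - 2*sqrt(2))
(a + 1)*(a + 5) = a^2 + 6*a + 5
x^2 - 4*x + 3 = (x - 3)*(x - 1)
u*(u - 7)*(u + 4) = u^3 - 3*u^2 - 28*u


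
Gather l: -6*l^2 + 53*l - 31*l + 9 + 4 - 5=-6*l^2 + 22*l + 8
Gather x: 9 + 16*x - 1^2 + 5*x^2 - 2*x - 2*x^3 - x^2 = -2*x^3 + 4*x^2 + 14*x + 8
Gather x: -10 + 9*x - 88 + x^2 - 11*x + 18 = x^2 - 2*x - 80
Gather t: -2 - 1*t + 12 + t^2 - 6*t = t^2 - 7*t + 10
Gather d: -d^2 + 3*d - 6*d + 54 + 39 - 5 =-d^2 - 3*d + 88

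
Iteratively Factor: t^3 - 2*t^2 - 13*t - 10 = (t + 1)*(t^2 - 3*t - 10) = (t + 1)*(t + 2)*(t - 5)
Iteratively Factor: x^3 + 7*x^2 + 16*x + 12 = (x + 2)*(x^2 + 5*x + 6) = (x + 2)^2*(x + 3)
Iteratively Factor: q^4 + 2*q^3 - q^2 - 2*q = (q - 1)*(q^3 + 3*q^2 + 2*q) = q*(q - 1)*(q^2 + 3*q + 2) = q*(q - 1)*(q + 2)*(q + 1)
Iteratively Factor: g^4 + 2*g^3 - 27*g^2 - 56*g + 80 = (g + 4)*(g^3 - 2*g^2 - 19*g + 20) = (g - 1)*(g + 4)*(g^2 - g - 20) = (g - 1)*(g + 4)^2*(g - 5)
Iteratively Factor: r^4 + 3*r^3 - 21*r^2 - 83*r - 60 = (r + 4)*(r^3 - r^2 - 17*r - 15) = (r - 5)*(r + 4)*(r^2 + 4*r + 3) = (r - 5)*(r + 1)*(r + 4)*(r + 3)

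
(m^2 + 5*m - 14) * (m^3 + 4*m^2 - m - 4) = m^5 + 9*m^4 + 5*m^3 - 65*m^2 - 6*m + 56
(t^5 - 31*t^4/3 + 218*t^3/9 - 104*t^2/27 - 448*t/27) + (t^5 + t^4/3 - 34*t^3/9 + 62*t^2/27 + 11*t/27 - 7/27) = 2*t^5 - 10*t^4 + 184*t^3/9 - 14*t^2/9 - 437*t/27 - 7/27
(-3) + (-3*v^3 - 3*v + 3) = -3*v^3 - 3*v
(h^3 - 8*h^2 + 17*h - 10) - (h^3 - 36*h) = -8*h^2 + 53*h - 10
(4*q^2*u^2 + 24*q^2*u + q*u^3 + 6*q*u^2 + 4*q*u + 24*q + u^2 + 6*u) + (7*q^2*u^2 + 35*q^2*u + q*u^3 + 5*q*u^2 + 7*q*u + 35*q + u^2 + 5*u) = 11*q^2*u^2 + 59*q^2*u + 2*q*u^3 + 11*q*u^2 + 11*q*u + 59*q + 2*u^2 + 11*u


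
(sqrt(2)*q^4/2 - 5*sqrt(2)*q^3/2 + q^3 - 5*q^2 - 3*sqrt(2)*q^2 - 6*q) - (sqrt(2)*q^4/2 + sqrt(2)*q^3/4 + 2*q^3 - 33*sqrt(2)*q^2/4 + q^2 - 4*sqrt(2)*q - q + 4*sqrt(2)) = -11*sqrt(2)*q^3/4 - q^3 - 6*q^2 + 21*sqrt(2)*q^2/4 - 5*q + 4*sqrt(2)*q - 4*sqrt(2)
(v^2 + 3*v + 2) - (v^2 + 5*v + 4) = -2*v - 2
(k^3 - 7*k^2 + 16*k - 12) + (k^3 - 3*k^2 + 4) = 2*k^3 - 10*k^2 + 16*k - 8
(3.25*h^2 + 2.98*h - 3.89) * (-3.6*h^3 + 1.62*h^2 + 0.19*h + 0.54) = -11.7*h^5 - 5.463*h^4 + 19.4491*h^3 - 3.9806*h^2 + 0.8701*h - 2.1006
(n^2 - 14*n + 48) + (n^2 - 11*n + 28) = 2*n^2 - 25*n + 76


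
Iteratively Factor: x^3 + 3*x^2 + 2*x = (x)*(x^2 + 3*x + 2) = x*(x + 2)*(x + 1)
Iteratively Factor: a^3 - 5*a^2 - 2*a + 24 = (a - 4)*(a^2 - a - 6) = (a - 4)*(a - 3)*(a + 2)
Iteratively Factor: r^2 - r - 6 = (r - 3)*(r + 2)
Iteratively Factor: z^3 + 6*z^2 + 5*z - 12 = (z + 4)*(z^2 + 2*z - 3) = (z - 1)*(z + 4)*(z + 3)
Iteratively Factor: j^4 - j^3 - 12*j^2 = (j + 3)*(j^3 - 4*j^2) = (j - 4)*(j + 3)*(j^2) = j*(j - 4)*(j + 3)*(j)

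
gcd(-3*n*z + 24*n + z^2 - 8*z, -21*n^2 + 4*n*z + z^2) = -3*n + z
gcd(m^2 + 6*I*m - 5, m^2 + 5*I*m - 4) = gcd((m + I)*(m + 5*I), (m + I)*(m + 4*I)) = m + I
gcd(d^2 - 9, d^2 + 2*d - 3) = d + 3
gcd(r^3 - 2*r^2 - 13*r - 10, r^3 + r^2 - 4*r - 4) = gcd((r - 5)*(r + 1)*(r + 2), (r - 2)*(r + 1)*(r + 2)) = r^2 + 3*r + 2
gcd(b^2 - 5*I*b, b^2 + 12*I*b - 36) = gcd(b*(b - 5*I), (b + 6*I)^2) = 1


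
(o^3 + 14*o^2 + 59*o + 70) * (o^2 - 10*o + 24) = o^5 + 4*o^4 - 57*o^3 - 184*o^2 + 716*o + 1680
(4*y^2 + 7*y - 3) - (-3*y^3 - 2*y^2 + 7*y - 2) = 3*y^3 + 6*y^2 - 1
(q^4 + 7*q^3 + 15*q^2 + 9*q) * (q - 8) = q^5 - q^4 - 41*q^3 - 111*q^2 - 72*q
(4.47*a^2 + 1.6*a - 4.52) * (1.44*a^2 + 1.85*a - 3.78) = 6.4368*a^4 + 10.5735*a^3 - 20.4454*a^2 - 14.41*a + 17.0856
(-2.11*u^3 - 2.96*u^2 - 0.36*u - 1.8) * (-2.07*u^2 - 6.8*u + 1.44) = 4.3677*u^5 + 20.4752*u^4 + 17.8348*u^3 + 1.9116*u^2 + 11.7216*u - 2.592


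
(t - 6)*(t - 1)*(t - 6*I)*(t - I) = t^4 - 7*t^3 - 7*I*t^3 + 49*I*t^2 + 42*t - 42*I*t - 36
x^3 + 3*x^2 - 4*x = x*(x - 1)*(x + 4)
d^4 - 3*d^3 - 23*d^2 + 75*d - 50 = (d - 5)*(d - 2)*(d - 1)*(d + 5)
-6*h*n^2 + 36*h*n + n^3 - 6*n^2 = n*(-6*h + n)*(n - 6)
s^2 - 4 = (s - 2)*(s + 2)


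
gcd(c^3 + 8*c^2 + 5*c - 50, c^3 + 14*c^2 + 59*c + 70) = c + 5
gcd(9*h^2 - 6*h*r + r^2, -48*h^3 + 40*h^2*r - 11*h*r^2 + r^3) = -3*h + r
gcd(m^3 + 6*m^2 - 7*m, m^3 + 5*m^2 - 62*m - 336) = m + 7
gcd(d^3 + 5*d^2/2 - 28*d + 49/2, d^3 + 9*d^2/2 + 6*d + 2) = 1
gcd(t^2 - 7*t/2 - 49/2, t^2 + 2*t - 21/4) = t + 7/2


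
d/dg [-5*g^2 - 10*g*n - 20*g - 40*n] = -10*g - 10*n - 20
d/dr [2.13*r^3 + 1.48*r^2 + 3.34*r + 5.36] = 6.39*r^2 + 2.96*r + 3.34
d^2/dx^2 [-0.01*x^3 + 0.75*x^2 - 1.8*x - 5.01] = 1.5 - 0.06*x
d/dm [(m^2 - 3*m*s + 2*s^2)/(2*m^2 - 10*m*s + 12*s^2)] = -s/(m^2 - 6*m*s + 9*s^2)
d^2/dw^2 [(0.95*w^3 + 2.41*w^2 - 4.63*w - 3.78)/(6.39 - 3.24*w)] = (-19.94544*w^3 + 118.01052*w^2 - 232.74297*w + 74.26647)/(34.012224*w^3 - 201.238992*w^2 + 396.888012*w - 260.917119)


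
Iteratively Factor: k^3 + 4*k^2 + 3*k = (k + 1)*(k^2 + 3*k) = k*(k + 1)*(k + 3)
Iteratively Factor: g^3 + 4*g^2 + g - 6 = (g + 3)*(g^2 + g - 2) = (g + 2)*(g + 3)*(g - 1)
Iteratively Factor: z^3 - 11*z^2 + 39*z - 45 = (z - 3)*(z^2 - 8*z + 15) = (z - 3)^2*(z - 5)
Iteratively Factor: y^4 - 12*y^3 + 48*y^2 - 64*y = (y)*(y^3 - 12*y^2 + 48*y - 64) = y*(y - 4)*(y^2 - 8*y + 16) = y*(y - 4)^2*(y - 4)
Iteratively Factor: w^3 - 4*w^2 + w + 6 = (w - 3)*(w^2 - w - 2) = (w - 3)*(w - 2)*(w + 1)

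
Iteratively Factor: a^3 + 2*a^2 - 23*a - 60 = (a - 5)*(a^2 + 7*a + 12) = (a - 5)*(a + 3)*(a + 4)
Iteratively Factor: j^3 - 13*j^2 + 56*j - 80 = (j - 4)*(j^2 - 9*j + 20) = (j - 5)*(j - 4)*(j - 4)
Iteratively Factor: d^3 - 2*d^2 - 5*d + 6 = (d + 2)*(d^2 - 4*d + 3) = (d - 3)*(d + 2)*(d - 1)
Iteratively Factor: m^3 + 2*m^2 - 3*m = (m - 1)*(m^2 + 3*m) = (m - 1)*(m + 3)*(m)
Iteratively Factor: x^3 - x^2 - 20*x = (x - 5)*(x^2 + 4*x) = (x - 5)*(x + 4)*(x)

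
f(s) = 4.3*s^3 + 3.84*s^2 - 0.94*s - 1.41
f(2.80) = 120.46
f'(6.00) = 509.54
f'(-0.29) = -2.08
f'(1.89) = 59.66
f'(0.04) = -0.61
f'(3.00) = 138.20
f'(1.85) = 57.42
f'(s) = 12.9*s^2 + 7.68*s - 0.94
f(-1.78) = -11.82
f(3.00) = 146.43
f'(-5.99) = 415.91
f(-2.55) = -45.34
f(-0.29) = -0.92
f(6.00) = 1059.99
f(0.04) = -1.44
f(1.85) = 37.22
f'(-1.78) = 26.26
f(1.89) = 39.56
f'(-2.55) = 63.36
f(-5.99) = -782.16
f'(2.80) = 121.70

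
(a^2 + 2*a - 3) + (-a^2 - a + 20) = a + 17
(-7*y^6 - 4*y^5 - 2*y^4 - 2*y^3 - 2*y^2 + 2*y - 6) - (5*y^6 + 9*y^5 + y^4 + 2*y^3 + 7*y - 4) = -12*y^6 - 13*y^5 - 3*y^4 - 4*y^3 - 2*y^2 - 5*y - 2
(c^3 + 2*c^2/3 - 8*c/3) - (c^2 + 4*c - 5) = c^3 - c^2/3 - 20*c/3 + 5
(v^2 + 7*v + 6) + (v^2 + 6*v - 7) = 2*v^2 + 13*v - 1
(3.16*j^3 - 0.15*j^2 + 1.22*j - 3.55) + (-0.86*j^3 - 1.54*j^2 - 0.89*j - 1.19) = 2.3*j^3 - 1.69*j^2 + 0.33*j - 4.74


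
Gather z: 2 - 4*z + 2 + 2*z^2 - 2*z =2*z^2 - 6*z + 4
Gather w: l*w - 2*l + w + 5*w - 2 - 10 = -2*l + w*(l + 6) - 12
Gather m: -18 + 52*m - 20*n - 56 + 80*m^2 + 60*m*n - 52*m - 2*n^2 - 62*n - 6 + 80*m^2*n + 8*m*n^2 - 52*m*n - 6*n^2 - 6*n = m^2*(80*n + 80) + m*(8*n^2 + 8*n) - 8*n^2 - 88*n - 80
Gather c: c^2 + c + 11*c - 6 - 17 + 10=c^2 + 12*c - 13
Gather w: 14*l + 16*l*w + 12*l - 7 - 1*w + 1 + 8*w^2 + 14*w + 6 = 26*l + 8*w^2 + w*(16*l + 13)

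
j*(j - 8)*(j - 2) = j^3 - 10*j^2 + 16*j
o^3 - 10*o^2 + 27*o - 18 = (o - 6)*(o - 3)*(o - 1)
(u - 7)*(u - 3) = u^2 - 10*u + 21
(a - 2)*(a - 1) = a^2 - 3*a + 2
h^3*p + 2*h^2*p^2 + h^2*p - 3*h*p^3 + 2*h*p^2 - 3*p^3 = (h - p)*(h + 3*p)*(h*p + p)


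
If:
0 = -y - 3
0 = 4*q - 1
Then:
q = 1/4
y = -3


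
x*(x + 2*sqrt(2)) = x^2 + 2*sqrt(2)*x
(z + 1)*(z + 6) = z^2 + 7*z + 6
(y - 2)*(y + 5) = y^2 + 3*y - 10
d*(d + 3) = d^2 + 3*d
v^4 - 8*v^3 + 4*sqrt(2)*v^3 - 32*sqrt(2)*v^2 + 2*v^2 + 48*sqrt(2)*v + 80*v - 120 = (v - 6)*(v - 2)*(v - sqrt(2))*(v + 5*sqrt(2))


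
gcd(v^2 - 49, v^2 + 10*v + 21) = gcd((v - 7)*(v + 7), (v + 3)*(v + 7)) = v + 7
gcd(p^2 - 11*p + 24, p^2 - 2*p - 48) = p - 8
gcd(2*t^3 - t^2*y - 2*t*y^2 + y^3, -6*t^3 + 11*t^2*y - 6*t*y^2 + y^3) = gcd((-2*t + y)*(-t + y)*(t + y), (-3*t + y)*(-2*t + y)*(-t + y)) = 2*t^2 - 3*t*y + y^2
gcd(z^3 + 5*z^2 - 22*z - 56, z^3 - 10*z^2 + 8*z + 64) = z^2 - 2*z - 8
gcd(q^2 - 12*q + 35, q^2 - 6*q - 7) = q - 7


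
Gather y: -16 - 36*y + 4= -36*y - 12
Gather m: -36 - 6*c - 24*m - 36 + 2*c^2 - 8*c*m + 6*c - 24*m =2*c^2 + m*(-8*c - 48) - 72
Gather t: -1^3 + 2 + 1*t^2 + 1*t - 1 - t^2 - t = 0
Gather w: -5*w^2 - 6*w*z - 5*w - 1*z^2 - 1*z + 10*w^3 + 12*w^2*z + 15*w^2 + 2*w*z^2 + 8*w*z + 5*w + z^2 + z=10*w^3 + w^2*(12*z + 10) + w*(2*z^2 + 2*z)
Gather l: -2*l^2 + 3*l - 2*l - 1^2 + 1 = -2*l^2 + l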